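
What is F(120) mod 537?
438

Matrix identity: Q^n = [[F_(n+1), F_n], [F_n, F_(n-1)]] with Q = [[1,1],[1,0]].
n = 120 = 1111000₂. Square-and-multiply, entries mod 537:
Q^1 = [[1,1],[1,0]]
Q^3 = (Q^1)²·Q = [[3,2],[2,1]]
Q^7 = (Q^3)²·Q = [[21,13],[13,8]]
Q^15 = (Q^7)²·Q = [[450,73],[73,377]]
Q^30 = (Q^15)² = [[10,227],[227,320]]
Q^60 = (Q^30)² = [[77,267],[267,347]]
Q^120 = (Q^60)² = [[427,438],[438,526]]
F_120 mod 537 = Q^120[0][1] = 438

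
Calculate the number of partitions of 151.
45060624582

p(n) counts ways to write n as a sum of positive integers (order ignored).
Euler's pentagonal recurrence: p(k) = p(k-1) + p(k-2) - p(k-5) - p(k-7) + p(k-12) + p(k-15) - ... (offsets j(3j∓1)/2, signs ++--, p(0)=1, p(<0)=0).
DP table for k = 0..150: p(0)=1, p(1)=1, p(2)=2, p(3)=3, p(4)=5, p(5)=7, p(6)=11, p(7)=15, p(8)=22, p(9)=30, p(10)=42, p(11)=56, p(12)=77, p(13)=101, p(14)=135, p(15)=176, p(16)=231, p(17)=297, p(18)=385, p(19)=490, p(20)=627, p(21)=792, p(22)=1002, p(23)=1255, p(24)=1575, p(25)=1958, p(26)=2436, p(27)=3010, p(28)=3718, p(29)=4565, p(30)=5604, p(31)=6842, p(32)=8349, p(33)=10143, p(34)=12310, p(35)=14883, p(36)=17977, p(37)=21637, p(38)=26015, p(39)=31185, p(40)=37338, p(41)=44583, p(42)=53174, p(43)=63261, p(44)=75175, p(45)=89134, p(46)=105558, p(47)=124754, p(48)=147273, p(49)=173525, p(50)=204226, p(51)=239943, p(52)=281589, p(53)=329931, p(54)=386155, p(55)=451276, p(56)=526823, p(57)=614154, p(58)=715220, p(59)=831820, p(60)=966467, p(61)=1121505, p(62)=1300156, p(63)=1505499, p(64)=1741630, p(65)=2012558, p(66)=2323520, p(67)=2679689, p(68)=3087735, p(69)=3554345, p(70)=4087968, p(71)=4697205, p(72)=5392783, p(73)=6185689, p(74)=7089500, p(75)=8118264, p(76)=9289091, p(77)=10619863, p(78)=12132164, p(79)=13848650, p(80)=15796476, p(81)=18004327, p(82)=20506255, p(83)=23338469, p(84)=26543660, p(85)=30167357, p(86)=34262962, p(87)=38887673, p(88)=44108109, p(89)=49995925, p(90)=56634173, p(91)=64112359, p(92)=72533807, p(93)=82010177, p(94)=92669720, p(95)=104651419, p(96)=118114304, p(97)=133230930, p(98)=150198136, p(99)=169229875, p(100)=190569292, p(101)=214481126, p(102)=241265379, p(103)=271248950, p(104)=304801365, p(105)=342325709, p(106)=384276336, p(107)=431149389, p(108)=483502844, p(109)=541946240, p(110)=607163746, p(111)=679903203, p(112)=761002156, p(113)=851376628, p(114)=952050665, p(115)=1064144451, p(116)=1188908248, p(117)=1327710076, p(118)=1482074143, p(119)=1653668665, p(120)=1844349560, p(121)=2056148051, p(122)=2291320912, p(123)=2552338241, p(124)=2841940500, p(125)=3163127352, p(126)=3519222692, p(127)=3913864295, p(128)=4351078600, p(129)=4835271870, p(130)=5371315400, p(131)=5964539504, p(132)=6620830889, p(133)=7346629512, p(134)=8149040695, p(135)=9035836076, p(136)=10015581680, p(137)=11097645016, p(138)=12292341831, p(139)=13610949895, p(140)=15065878135, p(141)=16670689208, p(142)=18440293320, p(143)=20390982757, p(144)=22540654445, p(145)=24908858009, p(146)=27517052599, p(147)=30388671978, p(148)=33549419497, p(149)=37027355200, p(150)=40853235313.
Final step: p(151) = p(150) + p(149) - p(146) - p(144) + p(139) + p(136) - p(129) - p(125) + p(116) + p(111) - p(100) - p(94) + p(81) + p(74) - p(59) - p(51) + p(34) + p(25) - p(6)
= 40853235313 + 37027355200 - 27517052599 - 22540654445 + 13610949895 + 10015581680 - 4835271870 - 3163127352 + 1188908248 + 679903203 - 190569292 - 92669720 + 18004327 + 7089500 - 831820 - 239943 + 12310 + 1958 - 11
= 45060624582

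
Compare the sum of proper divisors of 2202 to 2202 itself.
abundant

Proper divisors of 2202: sum = 1 + 2 + 3 + 6 + 367 + 734 + 1101 = 2214
Since 2214 > 2202, 2202 is abundant.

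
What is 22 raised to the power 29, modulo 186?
148

Repeated squaring. Binary of 29 = 11101.
22^1 ≡ 22 (mod 186); 22^2 ≡ 112 (mod 186); 22^4 ≡ 82 (mod 186); 22^8 ≡ 28 (mod 186); 22^16 ≡ 40 (mod 186)
22^29 = 22^1 × 22^4 × 22^8 × 22^16 ≡ 148 (mod 186)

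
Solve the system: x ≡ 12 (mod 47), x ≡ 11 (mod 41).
1610

Using Chinese Remainder Theorem:
M = 47 × 41 = 1927
M1 = 41, M2 = 47
y1 = 41^(-1) mod 47 = 39
y2 = 47^(-1) mod 41 = 7
x = (12×41×39 + 11×47×7) mod 1927 = 1610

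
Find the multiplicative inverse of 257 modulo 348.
65

gcd(257, 348) = 1, so the inverse exists.
Extended Euclidean algorithm on (348, 257):
348 = 1 × 257 + 91  ⟹  91 = (1)·348 + (-1)·257
257 = 2 × 91 + 75  ⟹  75 = (-2)·348 + (3)·257
91 = 1 × 75 + 16  ⟹  16 = (3)·348 + (-4)·257
75 = 4 × 16 + 11  ⟹  11 = (-14)·348 + (19)·257
16 = 1 × 11 + 5  ⟹  5 = (17)·348 + (-23)·257
11 = 2 × 5 + 1  ⟹  1 = (-48)·348 + (65)·257
So (65)·257 ≡ 1 (mod 348), i.e. 257^(-1) ≡ 65 (mod 348).
Check: 257 × 65 = 16705 ≡ 1 (mod 348)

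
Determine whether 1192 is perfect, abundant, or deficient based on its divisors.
deficient

Proper divisors of 1192: sum = 1 + 2 + 4 + 8 + 149 + 298 + 596 = 1058
Since 1058 < 1192, 1192 is deficient.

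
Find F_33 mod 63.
43

Matrix identity: Q^n = [[F_(n+1), F_n], [F_n, F_(n-1)]] with Q = [[1,1],[1,0]].
n = 33 = 100001₂. Square-and-multiply, entries mod 63:
Q^1 = [[1,1],[1,0]]
Q^2 = (Q^1)² = [[2,1],[1,1]]
Q^4 = (Q^2)² = [[5,3],[3,2]]
Q^8 = (Q^4)² = [[34,21],[21,13]]
Q^16 = (Q^8)² = [[22,42],[42,43]]
Q^33 = (Q^16)²·Q = [[1,43],[43,21]]
F_33 mod 63 = Q^33[0][1] = 43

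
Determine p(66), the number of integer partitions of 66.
2323520

p(n) counts ways to write n as a sum of positive integers (order ignored).
Euler's pentagonal recurrence: p(k) = p(k-1) + p(k-2) - p(k-5) - p(k-7) + p(k-12) + p(k-15) - ... (offsets j(3j∓1)/2, signs ++--, p(0)=1, p(<0)=0).
DP table for k = 0..65: p(0)=1, p(1)=1, p(2)=2, p(3)=3, p(4)=5, p(5)=7, p(6)=11, p(7)=15, p(8)=22, p(9)=30, p(10)=42, p(11)=56, p(12)=77, p(13)=101, p(14)=135, p(15)=176, p(16)=231, p(17)=297, p(18)=385, p(19)=490, p(20)=627, p(21)=792, p(22)=1002, p(23)=1255, p(24)=1575, p(25)=1958, p(26)=2436, p(27)=3010, p(28)=3718, p(29)=4565, p(30)=5604, p(31)=6842, p(32)=8349, p(33)=10143, p(34)=12310, p(35)=14883, p(36)=17977, p(37)=21637, p(38)=26015, p(39)=31185, p(40)=37338, p(41)=44583, p(42)=53174, p(43)=63261, p(44)=75175, p(45)=89134, p(46)=105558, p(47)=124754, p(48)=147273, p(49)=173525, p(50)=204226, p(51)=239943, p(52)=281589, p(53)=329931, p(54)=386155, p(55)=451276, p(56)=526823, p(57)=614154, p(58)=715220, p(59)=831820, p(60)=966467, p(61)=1121505, p(62)=1300156, p(63)=1505499, p(64)=1741630, p(65)=2012558.
Final step: p(66) = p(65) + p(64) - p(61) - p(59) + p(54) + p(51) - p(44) - p(40) + p(31) + p(26) - p(15) - p(9)
= 2012558 + 1741630 - 1121505 - 831820 + 386155 + 239943 - 75175 - 37338 + 6842 + 2436 - 176 - 30
= 2323520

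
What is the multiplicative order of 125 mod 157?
52

157 is prime, so ord(125) divides φ(157) = 156.
Divisors of 156: 1, 2, 3, 4, 6, 12, 13, 26, 39, 52, 78, 156.
Repeated squaring: 125^1 ≡ 125, 125^2 ≡ 82, 125^4 ≡ 130, 125^8 ≡ 101, 125^16 ≡ 153, 125^32 ≡ 16, 125^64 ≡ 99, 125^128 ≡ 67 (mod 157).
Test 125^d mod 157 for each divisor d in increasing order:
125^1 ≡ 125
125^2 ≡ 82
125^3 = 125^2·125^1 ≡ 45
125^4 ≡ 130
125^6 = 125^4·125^2 ≡ 141
125^12 = 125^8·125^4 ≡ 99
125^13 = 125^8·125^4·125^1 ≡ 129
125^26 = 125^16·125^8·125^2 ≡ 156
125^39 = 125^32·125^4·125^2·125^1 ≡ 28
125^52 = 125^32·125^16·125^4 ≡ 1  ← first divisor giving 1
The order is 52.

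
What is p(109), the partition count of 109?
541946240

p(n) counts ways to write n as a sum of positive integers (order ignored).
Euler's pentagonal recurrence: p(k) = p(k-1) + p(k-2) - p(k-5) - p(k-7) + p(k-12) + p(k-15) - ... (offsets j(3j∓1)/2, signs ++--, p(0)=1, p(<0)=0).
DP table for k = 0..108: p(0)=1, p(1)=1, p(2)=2, p(3)=3, p(4)=5, p(5)=7, p(6)=11, p(7)=15, p(8)=22, p(9)=30, p(10)=42, p(11)=56, p(12)=77, p(13)=101, p(14)=135, p(15)=176, p(16)=231, p(17)=297, p(18)=385, p(19)=490, p(20)=627, p(21)=792, p(22)=1002, p(23)=1255, p(24)=1575, p(25)=1958, p(26)=2436, p(27)=3010, p(28)=3718, p(29)=4565, p(30)=5604, p(31)=6842, p(32)=8349, p(33)=10143, p(34)=12310, p(35)=14883, p(36)=17977, p(37)=21637, p(38)=26015, p(39)=31185, p(40)=37338, p(41)=44583, p(42)=53174, p(43)=63261, p(44)=75175, p(45)=89134, p(46)=105558, p(47)=124754, p(48)=147273, p(49)=173525, p(50)=204226, p(51)=239943, p(52)=281589, p(53)=329931, p(54)=386155, p(55)=451276, p(56)=526823, p(57)=614154, p(58)=715220, p(59)=831820, p(60)=966467, p(61)=1121505, p(62)=1300156, p(63)=1505499, p(64)=1741630, p(65)=2012558, p(66)=2323520, p(67)=2679689, p(68)=3087735, p(69)=3554345, p(70)=4087968, p(71)=4697205, p(72)=5392783, p(73)=6185689, p(74)=7089500, p(75)=8118264, p(76)=9289091, p(77)=10619863, p(78)=12132164, p(79)=13848650, p(80)=15796476, p(81)=18004327, p(82)=20506255, p(83)=23338469, p(84)=26543660, p(85)=30167357, p(86)=34262962, p(87)=38887673, p(88)=44108109, p(89)=49995925, p(90)=56634173, p(91)=64112359, p(92)=72533807, p(93)=82010177, p(94)=92669720, p(95)=104651419, p(96)=118114304, p(97)=133230930, p(98)=150198136, p(99)=169229875, p(100)=190569292, p(101)=214481126, p(102)=241265379, p(103)=271248950, p(104)=304801365, p(105)=342325709, p(106)=384276336, p(107)=431149389, p(108)=483502844.
Final step: p(109) = p(108) + p(107) - p(104) - p(102) + p(97) + p(94) - p(87) - p(83) + p(74) + p(69) - p(58) - p(52) + p(39) + p(32) - p(17) - p(9)
= 483502844 + 431149389 - 304801365 - 241265379 + 133230930 + 92669720 - 38887673 - 23338469 + 7089500 + 3554345 - 715220 - 281589 + 31185 + 8349 - 297 - 30
= 541946240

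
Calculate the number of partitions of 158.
88751778802

p(n) counts ways to write n as a sum of positive integers (order ignored).
Euler's pentagonal recurrence: p(k) = p(k-1) + p(k-2) - p(k-5) - p(k-7) + p(k-12) + p(k-15) - ... (offsets j(3j∓1)/2, signs ++--, p(0)=1, p(<0)=0).
DP table for k = 0..157: p(0)=1, p(1)=1, p(2)=2, p(3)=3, p(4)=5, p(5)=7, p(6)=11, p(7)=15, p(8)=22, p(9)=30, p(10)=42, p(11)=56, p(12)=77, p(13)=101, p(14)=135, p(15)=176, p(16)=231, p(17)=297, p(18)=385, p(19)=490, p(20)=627, p(21)=792, p(22)=1002, p(23)=1255, p(24)=1575, p(25)=1958, p(26)=2436, p(27)=3010, p(28)=3718, p(29)=4565, p(30)=5604, p(31)=6842, p(32)=8349, p(33)=10143, p(34)=12310, p(35)=14883, p(36)=17977, p(37)=21637, p(38)=26015, p(39)=31185, p(40)=37338, p(41)=44583, p(42)=53174, p(43)=63261, p(44)=75175, p(45)=89134, p(46)=105558, p(47)=124754, p(48)=147273, p(49)=173525, p(50)=204226, p(51)=239943, p(52)=281589, p(53)=329931, p(54)=386155, p(55)=451276, p(56)=526823, p(57)=614154, p(58)=715220, p(59)=831820, p(60)=966467, p(61)=1121505, p(62)=1300156, p(63)=1505499, p(64)=1741630, p(65)=2012558, p(66)=2323520, p(67)=2679689, p(68)=3087735, p(69)=3554345, p(70)=4087968, p(71)=4697205, p(72)=5392783, p(73)=6185689, p(74)=7089500, p(75)=8118264, p(76)=9289091, p(77)=10619863, p(78)=12132164, p(79)=13848650, p(80)=15796476, p(81)=18004327, p(82)=20506255, p(83)=23338469, p(84)=26543660, p(85)=30167357, p(86)=34262962, p(87)=38887673, p(88)=44108109, p(89)=49995925, p(90)=56634173, p(91)=64112359, p(92)=72533807, p(93)=82010177, p(94)=92669720, p(95)=104651419, p(96)=118114304, p(97)=133230930, p(98)=150198136, p(99)=169229875, p(100)=190569292, p(101)=214481126, p(102)=241265379, p(103)=271248950, p(104)=304801365, p(105)=342325709, p(106)=384276336, p(107)=431149389, p(108)=483502844, p(109)=541946240, p(110)=607163746, p(111)=679903203, p(112)=761002156, p(113)=851376628, p(114)=952050665, p(115)=1064144451, p(116)=1188908248, p(117)=1327710076, p(118)=1482074143, p(119)=1653668665, p(120)=1844349560, p(121)=2056148051, p(122)=2291320912, p(123)=2552338241, p(124)=2841940500, p(125)=3163127352, p(126)=3519222692, p(127)=3913864295, p(128)=4351078600, p(129)=4835271870, p(130)=5371315400, p(131)=5964539504, p(132)=6620830889, p(133)=7346629512, p(134)=8149040695, p(135)=9035836076, p(136)=10015581680, p(137)=11097645016, p(138)=12292341831, p(139)=13610949895, p(140)=15065878135, p(141)=16670689208, p(142)=18440293320, p(143)=20390982757, p(144)=22540654445, p(145)=24908858009, p(146)=27517052599, p(147)=30388671978, p(148)=33549419497, p(149)=37027355200, p(150)=40853235313, p(151)=45060624582, p(152)=49686288421, p(153)=54770336324, p(154)=60356673280, p(155)=66493182097, p(156)=73232243759, p(157)=80630964769.
Final step: p(158) = p(157) + p(156) - p(153) - p(151) + p(146) + p(143) - p(136) - p(132) + p(123) + p(118) - p(107) - p(101) + p(88) + p(81) - p(66) - p(58) + p(41) + p(32) - p(13) - p(3)
= 80630964769 + 73232243759 - 54770336324 - 45060624582 + 27517052599 + 20390982757 - 10015581680 - 6620830889 + 2552338241 + 1482074143 - 431149389 - 214481126 + 44108109 + 18004327 - 2323520 - 715220 + 44583 + 8349 - 101 - 3
= 88751778802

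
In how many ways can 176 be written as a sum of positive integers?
476715857290

p(n) counts ways to write n as a sum of positive integers (order ignored).
Euler's pentagonal recurrence: p(k) = p(k-1) + p(k-2) - p(k-5) - p(k-7) + p(k-12) + p(k-15) - ... (offsets j(3j∓1)/2, signs ++--, p(0)=1, p(<0)=0).
DP table for k = 0..175: p(0)=1, p(1)=1, p(2)=2, p(3)=3, p(4)=5, p(5)=7, p(6)=11, p(7)=15, p(8)=22, p(9)=30, p(10)=42, p(11)=56, p(12)=77, p(13)=101, p(14)=135, p(15)=176, p(16)=231, p(17)=297, p(18)=385, p(19)=490, p(20)=627, p(21)=792, p(22)=1002, p(23)=1255, p(24)=1575, p(25)=1958, p(26)=2436, p(27)=3010, p(28)=3718, p(29)=4565, p(30)=5604, p(31)=6842, p(32)=8349, p(33)=10143, p(34)=12310, p(35)=14883, p(36)=17977, p(37)=21637, p(38)=26015, p(39)=31185, p(40)=37338, p(41)=44583, p(42)=53174, p(43)=63261, p(44)=75175, p(45)=89134, p(46)=105558, p(47)=124754, p(48)=147273, p(49)=173525, p(50)=204226, p(51)=239943, p(52)=281589, p(53)=329931, p(54)=386155, p(55)=451276, p(56)=526823, p(57)=614154, p(58)=715220, p(59)=831820, p(60)=966467, p(61)=1121505, p(62)=1300156, p(63)=1505499, p(64)=1741630, p(65)=2012558, p(66)=2323520, p(67)=2679689, p(68)=3087735, p(69)=3554345, p(70)=4087968, p(71)=4697205, p(72)=5392783, p(73)=6185689, p(74)=7089500, p(75)=8118264, p(76)=9289091, p(77)=10619863, p(78)=12132164, p(79)=13848650, p(80)=15796476, p(81)=18004327, p(82)=20506255, p(83)=23338469, p(84)=26543660, p(85)=30167357, p(86)=34262962, p(87)=38887673, p(88)=44108109, p(89)=49995925, p(90)=56634173, p(91)=64112359, p(92)=72533807, p(93)=82010177, p(94)=92669720, p(95)=104651419, p(96)=118114304, p(97)=133230930, p(98)=150198136, p(99)=169229875, p(100)=190569292, p(101)=214481126, p(102)=241265379, p(103)=271248950, p(104)=304801365, p(105)=342325709, p(106)=384276336, p(107)=431149389, p(108)=483502844, p(109)=541946240, p(110)=607163746, p(111)=679903203, p(112)=761002156, p(113)=851376628, p(114)=952050665, p(115)=1064144451, p(116)=1188908248, p(117)=1327710076, p(118)=1482074143, p(119)=1653668665, p(120)=1844349560, p(121)=2056148051, p(122)=2291320912, p(123)=2552338241, p(124)=2841940500, p(125)=3163127352, p(126)=3519222692, p(127)=3913864295, p(128)=4351078600, p(129)=4835271870, p(130)=5371315400, p(131)=5964539504, p(132)=6620830889, p(133)=7346629512, p(134)=8149040695, p(135)=9035836076, p(136)=10015581680, p(137)=11097645016, p(138)=12292341831, p(139)=13610949895, p(140)=15065878135, p(141)=16670689208, p(142)=18440293320, p(143)=20390982757, p(144)=22540654445, p(145)=24908858009, p(146)=27517052599, p(147)=30388671978, p(148)=33549419497, p(149)=37027355200, p(150)=40853235313, p(151)=45060624582, p(152)=49686288421, p(153)=54770336324, p(154)=60356673280, p(155)=66493182097, p(156)=73232243759, p(157)=80630964769, p(158)=88751778802, p(159)=97662728555, p(160)=107438159466, p(161)=118159068427, p(162)=129913904637, p(163)=142798995930, p(164)=156919475295, p(165)=172389800255, p(166)=189334822579, p(167)=207890420102, p(168)=228204732751, p(169)=250438925115, p(170)=274768617130, p(171)=301384802048, p(172)=330495499613, p(173)=362326859895, p(174)=397125074750, p(175)=435157697830.
Final step: p(176) = p(175) + p(174) - p(171) - p(169) + p(164) + p(161) - p(154) - p(150) + p(141) + p(136) - p(125) - p(119) + p(106) + p(99) - p(84) - p(76) + p(59) + p(50) - p(31) - p(21) + p(0)
= 435157697830 + 397125074750 - 301384802048 - 250438925115 + 156919475295 + 118159068427 - 60356673280 - 40853235313 + 16670689208 + 10015581680 - 3163127352 - 1653668665 + 384276336 + 169229875 - 26543660 - 9289091 + 831820 + 204226 - 6842 - 792 + 1
= 476715857290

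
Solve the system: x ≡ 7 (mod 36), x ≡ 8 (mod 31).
907

Using Chinese Remainder Theorem:
M = 36 × 31 = 1116
M1 = 31, M2 = 36
y1 = 31^(-1) mod 36 = 7
y2 = 36^(-1) mod 31 = 25
x = (7×31×7 + 8×36×25) mod 1116 = 907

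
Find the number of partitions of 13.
101

p(n) counts ways to write n as a sum of positive integers (order ignored).
Euler's pentagonal recurrence: p(k) = p(k-1) + p(k-2) - p(k-5) - p(k-7) + p(k-12) + p(k-15) - ... (offsets j(3j∓1)/2, signs ++--, p(0)=1, p(<0)=0).
DP table for k = 0..12: p(0)=1, p(1)=1, p(2)=2, p(3)=3, p(4)=5, p(5)=7, p(6)=11, p(7)=15, p(8)=22, p(9)=30, p(10)=42, p(11)=56, p(12)=77.
Final step: p(13) = p(12) + p(11) - p(8) - p(6) + p(1)
= 77 + 56 - 22 - 11 + 1
= 101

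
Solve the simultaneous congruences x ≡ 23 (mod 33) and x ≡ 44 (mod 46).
320

Using Chinese Remainder Theorem:
M = 33 × 46 = 1518
M1 = 46, M2 = 33
y1 = 46^(-1) mod 33 = 28
y2 = 33^(-1) mod 46 = 7
x = (23×46×28 + 44×33×7) mod 1518 = 320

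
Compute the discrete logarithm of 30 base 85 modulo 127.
92

Baby-step giant-step with step n = ⌈√127⌉ = 12.
Baby steps 85^j mod 127 (j:value) for j=0..11: 0:1, 1:85, 2:113, 3:80, 4:69, 5:23, 6:50, 7:59, 8:62, 9:63, 10:21, 11:7.
Giant-step multiplier: 85^(-12) ≡ 85^(126-12) = 85^114 ≡ 73 (mod 127).
Giant steps γ_i = 30·73^i mod 127: γ_0=30, γ_1=31, γ_2=104, γ_3=99, γ_4=115, γ_5=13, γ_6=60, γ_7=62 (in table at j=8).
x = i·n + j = 7·12 + 8 = 92.
Check: 85^92 ≡ 30 (mod 127).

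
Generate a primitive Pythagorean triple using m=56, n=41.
(1455, 4592, 4817)

Euclid's formula: a = m² - n², b = 2mn, c = m² + n²
m = 56, n = 41
a = 56² - 41² = 3136 - 1681 = 1455
b = 2 × 56 × 41 = 4592
c = 56² + 41² = 3136 + 1681 = 4817
Verification: 1455² + 4592² = 2117025 + 21086464 = 23203489 = 4817² ✓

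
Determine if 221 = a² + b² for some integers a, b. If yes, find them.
5² + 14² (a=5, b=14)

Factorization: 221 = 13 × 17
By Fermat: n is sum of two squares iff every prime p ≡ 3 (mod 4) appears to even power.
All primes ≡ 3 (mod 4) appear to even power.
Search a = 0, 1, 2, … for 221 - a² a perfect square: first hit at a = 5: 221 - 25 = 196 = 14².
221 = 5² + 14² = 25 + 196 ✓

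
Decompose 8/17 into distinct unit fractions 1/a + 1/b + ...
1/3 + 1/8 + 1/82 + 1/16728

Greedy algorithm:
8/17: ceiling(17/8) = 3, use 1/3
7/51: ceiling(51/7) = 8, use 1/8
5/408: ceiling(408/5) = 82, use 1/82
1/16728: ceiling(16728/1) = 16728, use 1/16728
Result: 8/17 = 1/3 + 1/8 + 1/82 + 1/16728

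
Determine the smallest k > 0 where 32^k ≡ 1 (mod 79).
39

79 is prime, so ord(32) divides φ(79) = 78.
Divisors of 78: 1, 2, 3, 6, 13, 26, 39, 78.
Repeated squaring: 32^1 ≡ 32, 32^2 ≡ 76, 32^4 ≡ 9, 32^8 ≡ 2, 32^16 ≡ 4, 32^32 ≡ 16, 32^64 ≡ 19 (mod 79).
Test 32^d mod 79 for each divisor d in increasing order:
32^1 ≡ 32
32^2 ≡ 76
32^3 = 32^2·32^1 ≡ 62
32^6 = 32^4·32^2 ≡ 52
32^13 = 32^8·32^4·32^1 ≡ 23
32^26 = 32^16·32^8·32^2 ≡ 55
32^39 = 32^32·32^4·32^2·32^1 ≡ 1  ← first divisor giving 1
The order is 39.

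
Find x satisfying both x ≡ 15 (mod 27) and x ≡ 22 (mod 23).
528

Using Chinese Remainder Theorem:
M = 27 × 23 = 621
M1 = 23, M2 = 27
y1 = 23^(-1) mod 27 = 20
y2 = 27^(-1) mod 23 = 6
x = (15×23×20 + 22×27×6) mod 621 = 528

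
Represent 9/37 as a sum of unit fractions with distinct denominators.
1/5 + 1/24 + 1/635 + 1/563880

Greedy algorithm:
9/37: ceiling(37/9) = 5, use 1/5
8/185: ceiling(185/8) = 24, use 1/24
7/4440: ceiling(4440/7) = 635, use 1/635
1/563880: ceiling(563880/1) = 563880, use 1/563880
Result: 9/37 = 1/5 + 1/24 + 1/635 + 1/563880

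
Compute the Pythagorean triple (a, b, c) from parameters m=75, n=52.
(2921, 7800, 8329)

Euclid's formula: a = m² - n², b = 2mn, c = m² + n²
m = 75, n = 52
a = 75² - 52² = 5625 - 2704 = 2921
b = 2 × 75 × 52 = 7800
c = 75² + 52² = 5625 + 2704 = 8329
Verification: 2921² + 7800² = 8532241 + 60840000 = 69372241 = 8329² ✓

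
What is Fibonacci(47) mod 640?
353

Matrix identity: Q^n = [[F_(n+1), F_n], [F_n, F_(n-1)]] with Q = [[1,1],[1,0]].
n = 47 = 101111₂. Square-and-multiply, entries mod 640:
Q^1 = [[1,1],[1,0]]
Q^2 = (Q^1)² = [[2,1],[1,1]]
Q^5 = (Q^2)²·Q = [[8,5],[5,3]]
Q^11 = (Q^5)²·Q = [[144,89],[89,55]]
Q^23 = (Q^11)²·Q = [[288,497],[497,431]]
Q^47 = (Q^23)²·Q = [[576,353],[353,223]]
F_47 mod 640 = Q^47[0][1] = 353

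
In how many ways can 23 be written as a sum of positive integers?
1255

p(n) counts ways to write n as a sum of positive integers (order ignored).
Euler's pentagonal recurrence: p(k) = p(k-1) + p(k-2) - p(k-5) - p(k-7) + p(k-12) + p(k-15) - ... (offsets j(3j∓1)/2, signs ++--, p(0)=1, p(<0)=0).
DP table for k = 0..22: p(0)=1, p(1)=1, p(2)=2, p(3)=3, p(4)=5, p(5)=7, p(6)=11, p(7)=15, p(8)=22, p(9)=30, p(10)=42, p(11)=56, p(12)=77, p(13)=101, p(14)=135, p(15)=176, p(16)=231, p(17)=297, p(18)=385, p(19)=490, p(20)=627, p(21)=792, p(22)=1002.
Final step: p(23) = p(22) + p(21) - p(18) - p(16) + p(11) + p(8) - p(1)
= 1002 + 792 - 385 - 231 + 56 + 22 - 1
= 1255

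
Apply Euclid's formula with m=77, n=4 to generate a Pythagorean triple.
(5913, 616, 5945)

Euclid's formula: a = m² - n², b = 2mn, c = m² + n²
m = 77, n = 4
a = 77² - 4² = 5929 - 16 = 5913
b = 2 × 77 × 4 = 616
c = 77² + 4² = 5929 + 16 = 5945
Verification: 5913² + 616² = 34963569 + 379456 = 35343025 = 5945² ✓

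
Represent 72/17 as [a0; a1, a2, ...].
[4; 4, 4]

Euclidean algorithm steps:
72 = 4 × 17 + 4
17 = 4 × 4 + 1
4 = 4 × 1 + 0
Continued fraction: [4; 4, 4]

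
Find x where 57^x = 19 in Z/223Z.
146

Baby-step giant-step with step n = ⌈√223⌉ = 15.
Baby steps 57^j mod 223 (j:value) for j=0..14: 0:1, 1:57, 2:127, 3:103, 4:73, 5:147, 6:128, 7:160, 8:200, 9:27, 10:201, 11:84, 12:105, 13:187, 14:178.
Giant-step multiplier: 57^(-15) ≡ 57^(222-15) = 57^207 ≡ 221 (mod 223).
Giant steps γ_i = 19·221^i mod 223: γ_0=19, γ_1=185, γ_2=76, γ_3=71, γ_4=81, γ_5=61, γ_6=101, γ_7=21, γ_8=181, γ_9=84 (in table at j=11).
x = i·n + j = 9·15 + 11 = 146.
Check: 57^146 ≡ 19 (mod 223).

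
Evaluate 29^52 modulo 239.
213

Repeated squaring. Binary of 52 = 110100.
29^1 ≡ 29 (mod 239); 29^2 ≡ 124 (mod 239); 29^4 ≡ 80 (mod 239); 29^8 ≡ 186 (mod 239); 29^16 ≡ 180 (mod 239); 29^32 ≡ 135 (mod 239)
29^52 = 29^4 × 29^16 × 29^32 ≡ 213 (mod 239)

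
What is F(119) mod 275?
56

Matrix identity: Q^n = [[F_(n+1), F_n], [F_n, F_(n-1)]] with Q = [[1,1],[1,0]].
n = 119 = 1110111₂. Square-and-multiply, entries mod 275:
Q^1 = [[1,1],[1,0]]
Q^3 = (Q^1)²·Q = [[3,2],[2,1]]
Q^7 = (Q^3)²·Q = [[21,13],[13,8]]
Q^14 = (Q^7)² = [[60,102],[102,233]]
Q^29 = (Q^14)²·Q = [[165,254],[254,186]]
Q^59 = (Q^29)²·Q = [[220,166],[166,54]]
Q^119 = (Q^59)²·Q = [[165,56],[56,109]]
F_119 mod 275 = Q^119[0][1] = 56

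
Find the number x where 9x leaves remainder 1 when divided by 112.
25

gcd(9, 112) = 1, so the inverse exists.
Extended Euclidean algorithm on (112, 9):
112 = 12 × 9 + 4  ⟹  4 = (1)·112 + (-12)·9
9 = 2 × 4 + 1  ⟹  1 = (-2)·112 + (25)·9
So (25)·9 ≡ 1 (mod 112), i.e. 9^(-1) ≡ 25 (mod 112).
Check: 9 × 25 = 225 ≡ 1 (mod 112)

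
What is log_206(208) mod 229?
51

Baby-step giant-step with step n = ⌈√229⌉ = 16.
Baby steps 206^j mod 229 (j:value) for j=0..15: 0:1, 1:206, 2:71, 3:199, 4:3, 5:160, 6:213, 7:139, 8:9, 9:22, 10:181, 11:188, 12:27, 13:66, 14:85, 15:106.
Giant-step multiplier: 206^(-16) ≡ 206^(228-16) = 206^212 ≡ 82 (mod 229).
Giant steps γ_i = 208·82^i mod 229: γ_0=208, γ_1=110, γ_2=89, γ_3=199 (in table at j=3).
x = i·n + j = 3·16 + 3 = 51.
Check: 206^51 ≡ 208 (mod 229).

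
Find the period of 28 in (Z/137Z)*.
68

137 is prime, so ord(28) divides φ(137) = 136.
Divisors of 136: 1, 2, 4, 8, 17, 34, 68, 136.
Repeated squaring: 28^1 ≡ 28, 28^2 ≡ 99, 28^4 ≡ 74, 28^8 ≡ 133, 28^16 ≡ 16, 28^32 ≡ 119, 28^64 ≡ 50, 28^128 ≡ 34 (mod 137).
Test 28^d mod 137 for each divisor d in increasing order:
28^1 ≡ 28
28^2 ≡ 99
28^4 ≡ 74
28^8 ≡ 133
28^17 = 28^16·28^1 ≡ 37
28^34 = 28^32·28^2 ≡ 136
28^68 = 28^64·28^4 ≡ 1  ← first divisor giving 1
The order is 68.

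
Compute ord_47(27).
23

47 is prime, so ord(27) divides φ(47) = 46.
Divisors of 46: 1, 2, 23, 46.
Repeated squaring: 27^1 ≡ 27, 27^2 ≡ 24, 27^4 ≡ 12, 27^8 ≡ 3, 27^16 ≡ 9, 27^32 ≡ 34 (mod 47).
Test 27^d mod 47 for each divisor d in increasing order:
27^1 ≡ 27
27^2 ≡ 24
27^23 = 27^16·27^4·27^2·27^1 ≡ 1  ← first divisor giving 1
The order is 23.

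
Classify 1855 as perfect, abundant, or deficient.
deficient

Proper divisors of 1855: sum = 1 + 5 + 7 + 35 + 53 + 265 + 371 = 737
Since 737 < 1855, 1855 is deficient.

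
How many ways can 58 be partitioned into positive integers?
715220

p(n) counts ways to write n as a sum of positive integers (order ignored).
Euler's pentagonal recurrence: p(k) = p(k-1) + p(k-2) - p(k-5) - p(k-7) + p(k-12) + p(k-15) - ... (offsets j(3j∓1)/2, signs ++--, p(0)=1, p(<0)=0).
DP table for k = 0..57: p(0)=1, p(1)=1, p(2)=2, p(3)=3, p(4)=5, p(5)=7, p(6)=11, p(7)=15, p(8)=22, p(9)=30, p(10)=42, p(11)=56, p(12)=77, p(13)=101, p(14)=135, p(15)=176, p(16)=231, p(17)=297, p(18)=385, p(19)=490, p(20)=627, p(21)=792, p(22)=1002, p(23)=1255, p(24)=1575, p(25)=1958, p(26)=2436, p(27)=3010, p(28)=3718, p(29)=4565, p(30)=5604, p(31)=6842, p(32)=8349, p(33)=10143, p(34)=12310, p(35)=14883, p(36)=17977, p(37)=21637, p(38)=26015, p(39)=31185, p(40)=37338, p(41)=44583, p(42)=53174, p(43)=63261, p(44)=75175, p(45)=89134, p(46)=105558, p(47)=124754, p(48)=147273, p(49)=173525, p(50)=204226, p(51)=239943, p(52)=281589, p(53)=329931, p(54)=386155, p(55)=451276, p(56)=526823, p(57)=614154.
Final step: p(58) = p(57) + p(56) - p(53) - p(51) + p(46) + p(43) - p(36) - p(32) + p(23) + p(18) - p(7) - p(1)
= 614154 + 526823 - 329931 - 239943 + 105558 + 63261 - 17977 - 8349 + 1255 + 385 - 15 - 1
= 715220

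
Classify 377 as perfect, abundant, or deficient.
deficient

Proper divisors of 377: sum = 1 + 13 + 29 = 43
Since 43 < 377, 377 is deficient.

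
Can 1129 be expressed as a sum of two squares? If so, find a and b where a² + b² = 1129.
20² + 27² (a=20, b=27)

Factorization: 1129 = 1129
By Fermat: n is sum of two squares iff every prime p ≡ 3 (mod 4) appears to even power.
All primes ≡ 3 (mod 4) appear to even power.
Search a = 0, 1, 2, … for 1129 - a² a perfect square: first hit at a = 20: 1129 - 400 = 729 = 27².
1129 = 20² + 27² = 400 + 729 ✓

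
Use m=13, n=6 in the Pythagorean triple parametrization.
(133, 156, 205)

Euclid's formula: a = m² - n², b = 2mn, c = m² + n²
m = 13, n = 6
a = 13² - 6² = 169 - 36 = 133
b = 2 × 13 × 6 = 156
c = 13² + 6² = 169 + 36 = 205
Verification: 133² + 156² = 17689 + 24336 = 42025 = 205² ✓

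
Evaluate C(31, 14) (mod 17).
1

Using Lucas' theorem:
Write n=31 and k=14 in base 17:
n in base 17: [1, 14]
k in base 17: [0, 14]
C(31,14) mod 17 = ∏ C(n_i, k_i) mod 17
Digit binomials (mod 17): C(1,0) = 1; C(14,14) = 1
Product: 1 × 1 = 1 ≡ 1 (mod 17)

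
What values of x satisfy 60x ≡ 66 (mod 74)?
x ≡ 27 (mod 37)

gcd(60, 74) = 2, which divides 66, so solutions exist.
Divide through by 2: 30x ≡ 33 (mod 37).
Find 30^(-1) mod 37 by the extended Euclidean algorithm:
37 = 1 × 30 + 7  ⟹  7 = (1)·37 + (-1)·30
30 = 4 × 7 + 2  ⟹  2 = (-4)·37 + (5)·30
7 = 3 × 2 + 1  ⟹  1 = (13)·37 + (-16)·30
So (-16)·30 ≡ 1 (mod 37), i.e. 30^(-1) ≡ -16 ≡ 21 (mod 37).
x ≡ 21 × 33 = 693 ≡ 27 (mod 37).
Check: 60 × 27 = 1620 ≡ 66 (mod 74).
x ≡ 27 (mod 37), giving 2 solutions mod 74.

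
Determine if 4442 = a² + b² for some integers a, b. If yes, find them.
31² + 59² (a=31, b=59)

Factorization: 4442 = 2 × 2221
By Fermat: n is sum of two squares iff every prime p ≡ 3 (mod 4) appears to even power.
All primes ≡ 3 (mod 4) appear to even power.
Search a = 0, 1, 2, … for 4442 - a² a perfect square: first hit at a = 31: 4442 - 961 = 3481 = 59².
4442 = 31² + 59² = 961 + 3481 ✓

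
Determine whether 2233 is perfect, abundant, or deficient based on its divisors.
deficient

Proper divisors of 2233: sum = 1 + 7 + 11 + 29 + 77 + 203 + 319 = 647
Since 647 < 2233, 2233 is deficient.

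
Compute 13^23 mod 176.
85

Repeated squaring. Binary of 23 = 10111.
13^1 ≡ 13 (mod 176); 13^2 ≡ 169 (mod 176); 13^4 ≡ 49 (mod 176); 13^8 ≡ 113 (mod 176); 13^16 ≡ 97 (mod 176)
13^23 = 13^1 × 13^2 × 13^4 × 13^16 ≡ 85 (mod 176)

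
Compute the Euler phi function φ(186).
60

186 = 2 × 3 × 31
φ(n) = n × ∏(1 - 1/p) for each prime p dividing n
φ(186) = 186 × (1 - 1/2) × (1 - 1/3) × (1 - 1/31) = 60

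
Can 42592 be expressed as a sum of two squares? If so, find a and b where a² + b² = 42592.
Not possible

Factorization: 42592 = 2^5 × 11^3
By Fermat: n is sum of two squares iff every prime p ≡ 3 (mod 4) appears to even power.
Prime(s) ≡ 3 (mod 4) with odd exponent: [(11, 3)]
Therefore 42592 cannot be expressed as a² + b².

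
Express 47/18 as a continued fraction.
[2; 1, 1, 1, 1, 3]

Euclidean algorithm steps:
47 = 2 × 18 + 11
18 = 1 × 11 + 7
11 = 1 × 7 + 4
7 = 1 × 4 + 3
4 = 1 × 3 + 1
3 = 3 × 1 + 0
Continued fraction: [2; 1, 1, 1, 1, 3]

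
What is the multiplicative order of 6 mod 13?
12

13 is prime, so ord(6) divides φ(13) = 12.
Divisors of 12: 1, 2, 3, 4, 6, 12.
Repeated squaring: 6^1 ≡ 6, 6^2 ≡ 10, 6^4 ≡ 9, 6^8 ≡ 3 (mod 13).
Test 6^d mod 13 for each divisor d in increasing order:
6^1 ≡ 6
6^2 ≡ 10
6^3 = 6^2·6^1 ≡ 8
6^4 ≡ 9
6^6 = 6^4·6^2 ≡ 12
6^12 = 6^8·6^4 ≡ 1  ← first divisor giving 1
The order is 12.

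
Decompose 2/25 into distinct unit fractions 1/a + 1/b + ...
1/13 + 1/325

Greedy algorithm:
2/25: ceiling(25/2) = 13, use 1/13
1/325: ceiling(325/1) = 325, use 1/325
Result: 2/25 = 1/13 + 1/325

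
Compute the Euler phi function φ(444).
144

444 = 2^2 × 3 × 37
φ(n) = n × ∏(1 - 1/p) for each prime p dividing n
φ(444) = 444 × (1 - 1/2) × (1 - 1/3) × (1 - 1/37) = 144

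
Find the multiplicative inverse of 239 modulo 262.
205

gcd(239, 262) = 1, so the inverse exists.
Extended Euclidean algorithm on (262, 239):
262 = 1 × 239 + 23  ⟹  23 = (1)·262 + (-1)·239
239 = 10 × 23 + 9  ⟹  9 = (-10)·262 + (11)·239
23 = 2 × 9 + 5  ⟹  5 = (21)·262 + (-23)·239
9 = 1 × 5 + 4  ⟹  4 = (-31)·262 + (34)·239
5 = 1 × 4 + 1  ⟹  1 = (52)·262 + (-57)·239
So (-57)·239 ≡ 1 (mod 262), i.e. 239^(-1) ≡ -57 ≡ 205 (mod 262).
Check: 239 × 205 = 48995 ≡ 1 (mod 262)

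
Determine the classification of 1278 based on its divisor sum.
abundant

Proper divisors of 1278: sum = 1 + 2 + 3 + 6 + 9 + 18 + 71 + 142 + 213 + 426 + 639 = 1530
Since 1530 > 1278, 1278 is abundant.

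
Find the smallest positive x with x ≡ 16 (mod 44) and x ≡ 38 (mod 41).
940

Using Chinese Remainder Theorem:
M = 44 × 41 = 1804
M1 = 41, M2 = 44
y1 = 41^(-1) mod 44 = 29
y2 = 44^(-1) mod 41 = 14
x = (16×41×29 + 38×44×14) mod 1804 = 940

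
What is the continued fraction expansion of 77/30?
[2; 1, 1, 3, 4]

Euclidean algorithm steps:
77 = 2 × 30 + 17
30 = 1 × 17 + 13
17 = 1 × 13 + 4
13 = 3 × 4 + 1
4 = 4 × 1 + 0
Continued fraction: [2; 1, 1, 3, 4]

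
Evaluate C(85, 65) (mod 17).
0

Using Lucas' theorem:
Write n=85 and k=65 in base 17:
n in base 17: [5, 0]
k in base 17: [3, 14]
C(85,65) mod 17 = ∏ C(n_i, k_i) mod 17
Digit binomials (mod 17): C(5,3) = 10; C(0,14) = 0 (k_i > n_i)
Product: 10 × 0 = 0 ≡ 0 (mod 17)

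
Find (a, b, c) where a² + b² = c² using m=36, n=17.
(1007, 1224, 1585)

Euclid's formula: a = m² - n², b = 2mn, c = m² + n²
m = 36, n = 17
a = 36² - 17² = 1296 - 289 = 1007
b = 2 × 36 × 17 = 1224
c = 36² + 17² = 1296 + 289 = 1585
Verification: 1007² + 1224² = 1014049 + 1498176 = 2512225 = 1585² ✓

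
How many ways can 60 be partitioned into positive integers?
966467

p(n) counts ways to write n as a sum of positive integers (order ignored).
Euler's pentagonal recurrence: p(k) = p(k-1) + p(k-2) - p(k-5) - p(k-7) + p(k-12) + p(k-15) - ... (offsets j(3j∓1)/2, signs ++--, p(0)=1, p(<0)=0).
DP table for k = 0..59: p(0)=1, p(1)=1, p(2)=2, p(3)=3, p(4)=5, p(5)=7, p(6)=11, p(7)=15, p(8)=22, p(9)=30, p(10)=42, p(11)=56, p(12)=77, p(13)=101, p(14)=135, p(15)=176, p(16)=231, p(17)=297, p(18)=385, p(19)=490, p(20)=627, p(21)=792, p(22)=1002, p(23)=1255, p(24)=1575, p(25)=1958, p(26)=2436, p(27)=3010, p(28)=3718, p(29)=4565, p(30)=5604, p(31)=6842, p(32)=8349, p(33)=10143, p(34)=12310, p(35)=14883, p(36)=17977, p(37)=21637, p(38)=26015, p(39)=31185, p(40)=37338, p(41)=44583, p(42)=53174, p(43)=63261, p(44)=75175, p(45)=89134, p(46)=105558, p(47)=124754, p(48)=147273, p(49)=173525, p(50)=204226, p(51)=239943, p(52)=281589, p(53)=329931, p(54)=386155, p(55)=451276, p(56)=526823, p(57)=614154, p(58)=715220, p(59)=831820.
Final step: p(60) = p(59) + p(58) - p(55) - p(53) + p(48) + p(45) - p(38) - p(34) + p(25) + p(20) - p(9) - p(3)
= 831820 + 715220 - 451276 - 329931 + 147273 + 89134 - 26015 - 12310 + 1958 + 627 - 30 - 3
= 966467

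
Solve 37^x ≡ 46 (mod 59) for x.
14

Baby-step giant-step with step n = ⌈√59⌉ = 8.
Baby steps 37^j mod 59 (j:value) for j=0..7: 0:1, 1:37, 2:12, 3:31, 4:26, 5:18, 6:17, 7:39.
Giant-step multiplier: 37^(-8) ≡ 37^(58-8) = 37^50 ≡ 35 (mod 59).
Giant steps γ_i = 46·35^i mod 59: γ_0=46, γ_1=17 (in table at j=6).
x = i·n + j = 1·8 + 6 = 14.
Check: 37^14 ≡ 46 (mod 59).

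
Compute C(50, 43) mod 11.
0

Using Lucas' theorem:
Write n=50 and k=43 in base 11:
n in base 11: [4, 6]
k in base 11: [3, 10]
C(50,43) mod 11 = ∏ C(n_i, k_i) mod 11
Digit binomials (mod 11): C(4,3) = 4; C(6,10) = 0 (k_i > n_i)
Product: 4 × 0 = 0 ≡ 0 (mod 11)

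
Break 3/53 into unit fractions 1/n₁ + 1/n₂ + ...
1/18 + 1/954

Greedy algorithm:
3/53: ceiling(53/3) = 18, use 1/18
1/954: ceiling(954/1) = 954, use 1/954
Result: 3/53 = 1/18 + 1/954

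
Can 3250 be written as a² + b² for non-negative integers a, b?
1² + 57² (a=1, b=57)

Factorization: 3250 = 2 × 5^3 × 13
By Fermat: n is sum of two squares iff every prime p ≡ 3 (mod 4) appears to even power.
All primes ≡ 3 (mod 4) appear to even power.
Search a = 0, 1, 2, … for 3250 - a² a perfect square: first hit at a = 1: 3250 - 1 = 3249 = 57².
3250 = 1² + 57² = 1 + 3249 ✓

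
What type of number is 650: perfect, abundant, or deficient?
abundant

Proper divisors of 650: sum = 1 + 2 + 5 + 10 + 13 + 25 + 26 + 50 + 65 + 130 + 325 = 652
Since 652 > 650, 650 is abundant.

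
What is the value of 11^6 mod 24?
1

Repeated squaring. Binary of 6 = 110.
11^1 ≡ 11 (mod 24); 11^2 ≡ 1 (mod 24); 11^4 ≡ 1 (mod 24)
11^6 = 11^2 × 11^4 ≡ 1 (mod 24)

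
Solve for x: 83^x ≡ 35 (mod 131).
72

Baby-step giant-step with step n = ⌈√131⌉ = 12.
Baby steps 83^j mod 131 (j:value) for j=0..11: 0:1, 1:83, 2:77, 3:103, 4:34, 5:71, 6:129, 7:96, 8:108, 9:56, 10:63, 11:120.
Giant-step multiplier: 83^(-12) ≡ 83^(130-12) = 83^118 ≡ 33 (mod 131).
Giant steps γ_i = 35·33^i mod 131: γ_0=35, γ_1=107, γ_2=125, γ_3=64, γ_4=16, γ_5=4, γ_6=1 (in table at j=0).
x = i·n + j = 6·12 + 0 = 72.
Check: 83^72 ≡ 35 (mod 131).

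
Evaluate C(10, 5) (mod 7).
0

Using Lucas' theorem:
Write n=10 and k=5 in base 7:
n in base 7: [1, 3]
k in base 7: [0, 5]
C(10,5) mod 7 = ∏ C(n_i, k_i) mod 7
Digit binomials (mod 7): C(1,0) = 1; C(3,5) = 0 (k_i > n_i)
Product: 1 × 0 = 0 ≡ 0 (mod 7)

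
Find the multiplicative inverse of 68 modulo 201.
68

gcd(68, 201) = 1, so the inverse exists.
Extended Euclidean algorithm on (201, 68):
201 = 2 × 68 + 65  ⟹  65 = (1)·201 + (-2)·68
68 = 1 × 65 + 3  ⟹  3 = (-1)·201 + (3)·68
65 = 21 × 3 + 2  ⟹  2 = (22)·201 + (-65)·68
3 = 1 × 2 + 1  ⟹  1 = (-23)·201 + (68)·68
So (68)·68 ≡ 1 (mod 201), i.e. 68^(-1) ≡ 68 (mod 201).
Check: 68 × 68 = 4624 ≡ 1 (mod 201)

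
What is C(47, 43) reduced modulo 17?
1

Using Lucas' theorem:
Write n=47 and k=43 in base 17:
n in base 17: [2, 13]
k in base 17: [2, 9]
C(47,43) mod 17 = ∏ C(n_i, k_i) mod 17
Digit binomials (mod 17): C(2,2) = 1; C(13,9) = 715 ≡ 1
Product: 1 × 1 = 1 ≡ 1 (mod 17)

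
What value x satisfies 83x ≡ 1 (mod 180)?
167

gcd(83, 180) = 1, so the inverse exists.
Extended Euclidean algorithm on (180, 83):
180 = 2 × 83 + 14  ⟹  14 = (1)·180 + (-2)·83
83 = 5 × 14 + 13  ⟹  13 = (-5)·180 + (11)·83
14 = 1 × 13 + 1  ⟹  1 = (6)·180 + (-13)·83
So (-13)·83 ≡ 1 (mod 180), i.e. 83^(-1) ≡ -13 ≡ 167 (mod 180).
Check: 83 × 167 = 13861 ≡ 1 (mod 180)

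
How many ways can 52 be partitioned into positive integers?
281589

p(n) counts ways to write n as a sum of positive integers (order ignored).
Euler's pentagonal recurrence: p(k) = p(k-1) + p(k-2) - p(k-5) - p(k-7) + p(k-12) + p(k-15) - ... (offsets j(3j∓1)/2, signs ++--, p(0)=1, p(<0)=0).
DP table for k = 0..51: p(0)=1, p(1)=1, p(2)=2, p(3)=3, p(4)=5, p(5)=7, p(6)=11, p(7)=15, p(8)=22, p(9)=30, p(10)=42, p(11)=56, p(12)=77, p(13)=101, p(14)=135, p(15)=176, p(16)=231, p(17)=297, p(18)=385, p(19)=490, p(20)=627, p(21)=792, p(22)=1002, p(23)=1255, p(24)=1575, p(25)=1958, p(26)=2436, p(27)=3010, p(28)=3718, p(29)=4565, p(30)=5604, p(31)=6842, p(32)=8349, p(33)=10143, p(34)=12310, p(35)=14883, p(36)=17977, p(37)=21637, p(38)=26015, p(39)=31185, p(40)=37338, p(41)=44583, p(42)=53174, p(43)=63261, p(44)=75175, p(45)=89134, p(46)=105558, p(47)=124754, p(48)=147273, p(49)=173525, p(50)=204226, p(51)=239943.
Final step: p(52) = p(51) + p(50) - p(47) - p(45) + p(40) + p(37) - p(30) - p(26) + p(17) + p(12) - p(1)
= 239943 + 204226 - 124754 - 89134 + 37338 + 21637 - 5604 - 2436 + 297 + 77 - 1
= 281589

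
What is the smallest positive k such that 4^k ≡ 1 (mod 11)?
5

11 is prime, so ord(4) divides φ(11) = 10.
Divisors of 10: 1, 2, 5, 10.
Repeated squaring: 4^1 ≡ 4, 4^2 ≡ 5, 4^4 ≡ 3, 4^8 ≡ 9 (mod 11).
Test 4^d mod 11 for each divisor d in increasing order:
4^1 ≡ 4
4^2 ≡ 5
4^5 = 4^4·4^1 ≡ 1  ← first divisor giving 1
The order is 5.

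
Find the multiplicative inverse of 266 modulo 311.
76

gcd(266, 311) = 1, so the inverse exists.
Extended Euclidean algorithm on (311, 266):
311 = 1 × 266 + 45  ⟹  45 = (1)·311 + (-1)·266
266 = 5 × 45 + 41  ⟹  41 = (-5)·311 + (6)·266
45 = 1 × 41 + 4  ⟹  4 = (6)·311 + (-7)·266
41 = 10 × 4 + 1  ⟹  1 = (-65)·311 + (76)·266
So (76)·266 ≡ 1 (mod 311), i.e. 266^(-1) ≡ 76 (mod 311).
Check: 266 × 76 = 20216 ≡ 1 (mod 311)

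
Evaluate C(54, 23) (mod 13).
0

Using Lucas' theorem:
Write n=54 and k=23 in base 13:
n in base 13: [4, 2]
k in base 13: [1, 10]
C(54,23) mod 13 = ∏ C(n_i, k_i) mod 13
Digit binomials (mod 13): C(4,1) = 4; C(2,10) = 0 (k_i > n_i)
Product: 4 × 0 = 0 ≡ 0 (mod 13)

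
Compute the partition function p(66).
2323520

p(n) counts ways to write n as a sum of positive integers (order ignored).
Euler's pentagonal recurrence: p(k) = p(k-1) + p(k-2) - p(k-5) - p(k-7) + p(k-12) + p(k-15) - ... (offsets j(3j∓1)/2, signs ++--, p(0)=1, p(<0)=0).
DP table for k = 0..65: p(0)=1, p(1)=1, p(2)=2, p(3)=3, p(4)=5, p(5)=7, p(6)=11, p(7)=15, p(8)=22, p(9)=30, p(10)=42, p(11)=56, p(12)=77, p(13)=101, p(14)=135, p(15)=176, p(16)=231, p(17)=297, p(18)=385, p(19)=490, p(20)=627, p(21)=792, p(22)=1002, p(23)=1255, p(24)=1575, p(25)=1958, p(26)=2436, p(27)=3010, p(28)=3718, p(29)=4565, p(30)=5604, p(31)=6842, p(32)=8349, p(33)=10143, p(34)=12310, p(35)=14883, p(36)=17977, p(37)=21637, p(38)=26015, p(39)=31185, p(40)=37338, p(41)=44583, p(42)=53174, p(43)=63261, p(44)=75175, p(45)=89134, p(46)=105558, p(47)=124754, p(48)=147273, p(49)=173525, p(50)=204226, p(51)=239943, p(52)=281589, p(53)=329931, p(54)=386155, p(55)=451276, p(56)=526823, p(57)=614154, p(58)=715220, p(59)=831820, p(60)=966467, p(61)=1121505, p(62)=1300156, p(63)=1505499, p(64)=1741630, p(65)=2012558.
Final step: p(66) = p(65) + p(64) - p(61) - p(59) + p(54) + p(51) - p(44) - p(40) + p(31) + p(26) - p(15) - p(9)
= 2012558 + 1741630 - 1121505 - 831820 + 386155 + 239943 - 75175 - 37338 + 6842 + 2436 - 176 - 30
= 2323520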